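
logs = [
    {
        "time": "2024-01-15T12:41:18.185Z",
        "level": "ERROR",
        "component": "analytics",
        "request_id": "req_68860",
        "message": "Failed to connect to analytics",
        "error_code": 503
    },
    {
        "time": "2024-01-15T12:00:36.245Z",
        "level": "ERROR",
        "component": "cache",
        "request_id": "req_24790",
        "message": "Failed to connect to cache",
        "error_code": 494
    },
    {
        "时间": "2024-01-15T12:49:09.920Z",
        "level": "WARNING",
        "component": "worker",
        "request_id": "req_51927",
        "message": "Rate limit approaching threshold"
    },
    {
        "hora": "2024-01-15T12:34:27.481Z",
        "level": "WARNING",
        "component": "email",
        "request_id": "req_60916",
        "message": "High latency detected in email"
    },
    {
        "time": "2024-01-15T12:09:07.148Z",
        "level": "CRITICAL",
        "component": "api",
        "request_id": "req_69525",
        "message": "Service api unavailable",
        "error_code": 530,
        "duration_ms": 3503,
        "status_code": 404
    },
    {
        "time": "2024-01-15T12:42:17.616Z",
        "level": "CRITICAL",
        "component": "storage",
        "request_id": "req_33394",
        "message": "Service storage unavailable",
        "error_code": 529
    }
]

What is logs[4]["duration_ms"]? 3503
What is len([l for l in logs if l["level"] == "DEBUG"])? 0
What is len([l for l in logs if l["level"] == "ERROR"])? 2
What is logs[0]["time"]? "2024-01-15T12:41:18.185Z"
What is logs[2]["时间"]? "2024-01-15T12:49:09.920Z"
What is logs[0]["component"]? "analytics"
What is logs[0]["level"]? "ERROR"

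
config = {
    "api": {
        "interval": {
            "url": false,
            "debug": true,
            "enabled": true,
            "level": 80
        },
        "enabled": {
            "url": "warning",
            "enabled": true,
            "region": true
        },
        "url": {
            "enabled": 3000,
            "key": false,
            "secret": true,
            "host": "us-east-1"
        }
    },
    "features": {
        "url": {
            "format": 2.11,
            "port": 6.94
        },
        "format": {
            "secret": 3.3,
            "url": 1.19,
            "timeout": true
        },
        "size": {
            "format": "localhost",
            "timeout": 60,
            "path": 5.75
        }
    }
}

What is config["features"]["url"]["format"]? 2.11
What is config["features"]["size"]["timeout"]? 60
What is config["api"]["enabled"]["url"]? "warning"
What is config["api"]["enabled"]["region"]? True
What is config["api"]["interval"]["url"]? False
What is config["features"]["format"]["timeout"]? True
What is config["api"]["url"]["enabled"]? 3000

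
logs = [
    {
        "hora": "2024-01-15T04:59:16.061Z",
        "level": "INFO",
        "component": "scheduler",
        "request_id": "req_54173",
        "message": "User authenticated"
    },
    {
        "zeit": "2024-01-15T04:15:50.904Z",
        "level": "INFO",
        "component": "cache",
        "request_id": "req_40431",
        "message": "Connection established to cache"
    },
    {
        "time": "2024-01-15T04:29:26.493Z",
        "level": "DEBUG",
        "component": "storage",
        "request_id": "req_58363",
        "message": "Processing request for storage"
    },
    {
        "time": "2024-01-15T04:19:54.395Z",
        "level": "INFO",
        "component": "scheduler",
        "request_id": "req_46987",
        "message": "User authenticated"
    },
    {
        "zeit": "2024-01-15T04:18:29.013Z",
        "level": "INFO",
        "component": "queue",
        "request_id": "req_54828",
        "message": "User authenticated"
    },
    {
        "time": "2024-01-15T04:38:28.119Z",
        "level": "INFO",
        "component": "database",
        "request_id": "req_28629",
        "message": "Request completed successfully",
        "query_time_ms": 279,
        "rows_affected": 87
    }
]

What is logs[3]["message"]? "User authenticated"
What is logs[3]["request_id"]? "req_46987"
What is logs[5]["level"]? "INFO"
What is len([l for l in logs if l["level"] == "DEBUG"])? 1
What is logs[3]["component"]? "scheduler"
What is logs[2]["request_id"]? "req_58363"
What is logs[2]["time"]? "2024-01-15T04:29:26.493Z"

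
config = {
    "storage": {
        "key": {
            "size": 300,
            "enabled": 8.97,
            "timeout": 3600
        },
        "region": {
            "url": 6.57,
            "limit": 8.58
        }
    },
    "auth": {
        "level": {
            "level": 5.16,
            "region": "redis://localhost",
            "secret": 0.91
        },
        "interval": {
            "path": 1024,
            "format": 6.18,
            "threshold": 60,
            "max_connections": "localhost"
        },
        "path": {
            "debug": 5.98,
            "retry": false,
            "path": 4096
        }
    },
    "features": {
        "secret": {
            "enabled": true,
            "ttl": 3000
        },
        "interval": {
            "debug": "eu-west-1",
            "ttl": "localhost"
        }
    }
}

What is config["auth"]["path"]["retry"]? False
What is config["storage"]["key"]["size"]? 300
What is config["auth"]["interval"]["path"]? 1024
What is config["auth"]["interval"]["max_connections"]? "localhost"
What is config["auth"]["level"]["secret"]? 0.91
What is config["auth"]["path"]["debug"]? 5.98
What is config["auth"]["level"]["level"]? 5.16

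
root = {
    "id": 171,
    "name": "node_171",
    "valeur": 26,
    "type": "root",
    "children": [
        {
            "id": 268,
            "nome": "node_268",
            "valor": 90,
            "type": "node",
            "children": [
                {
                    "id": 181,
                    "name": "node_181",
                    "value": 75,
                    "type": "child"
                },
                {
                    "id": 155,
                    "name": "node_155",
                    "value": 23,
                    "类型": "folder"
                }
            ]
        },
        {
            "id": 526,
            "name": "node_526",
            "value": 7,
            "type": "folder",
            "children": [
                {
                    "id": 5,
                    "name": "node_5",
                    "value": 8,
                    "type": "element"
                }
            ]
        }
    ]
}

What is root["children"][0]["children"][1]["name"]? "node_155"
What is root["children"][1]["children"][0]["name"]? "node_5"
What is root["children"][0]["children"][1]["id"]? 155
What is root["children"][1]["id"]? 526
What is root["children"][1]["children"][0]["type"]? "element"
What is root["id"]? 171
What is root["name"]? "node_171"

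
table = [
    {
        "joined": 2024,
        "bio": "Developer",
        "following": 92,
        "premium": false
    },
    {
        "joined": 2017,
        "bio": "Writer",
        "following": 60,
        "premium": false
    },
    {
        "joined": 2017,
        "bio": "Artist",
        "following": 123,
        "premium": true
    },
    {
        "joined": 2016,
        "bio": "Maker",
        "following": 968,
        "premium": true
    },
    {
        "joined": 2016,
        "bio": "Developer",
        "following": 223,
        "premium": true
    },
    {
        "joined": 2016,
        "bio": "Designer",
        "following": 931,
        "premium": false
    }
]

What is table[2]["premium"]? True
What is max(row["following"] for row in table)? 968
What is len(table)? 6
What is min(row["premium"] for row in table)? False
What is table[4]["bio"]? "Developer"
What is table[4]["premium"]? True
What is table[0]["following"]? 92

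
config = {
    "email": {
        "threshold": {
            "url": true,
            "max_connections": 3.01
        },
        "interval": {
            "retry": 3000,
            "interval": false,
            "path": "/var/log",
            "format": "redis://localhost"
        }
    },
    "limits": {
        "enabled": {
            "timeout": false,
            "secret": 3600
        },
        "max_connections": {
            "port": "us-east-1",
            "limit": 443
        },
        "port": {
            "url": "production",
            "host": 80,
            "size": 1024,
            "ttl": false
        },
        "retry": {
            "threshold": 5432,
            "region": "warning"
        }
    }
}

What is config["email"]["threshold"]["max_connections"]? 3.01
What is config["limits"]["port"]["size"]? 1024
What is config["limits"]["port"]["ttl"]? False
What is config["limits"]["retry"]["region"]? "warning"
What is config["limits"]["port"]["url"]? "production"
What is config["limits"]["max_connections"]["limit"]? 443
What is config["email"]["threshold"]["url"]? True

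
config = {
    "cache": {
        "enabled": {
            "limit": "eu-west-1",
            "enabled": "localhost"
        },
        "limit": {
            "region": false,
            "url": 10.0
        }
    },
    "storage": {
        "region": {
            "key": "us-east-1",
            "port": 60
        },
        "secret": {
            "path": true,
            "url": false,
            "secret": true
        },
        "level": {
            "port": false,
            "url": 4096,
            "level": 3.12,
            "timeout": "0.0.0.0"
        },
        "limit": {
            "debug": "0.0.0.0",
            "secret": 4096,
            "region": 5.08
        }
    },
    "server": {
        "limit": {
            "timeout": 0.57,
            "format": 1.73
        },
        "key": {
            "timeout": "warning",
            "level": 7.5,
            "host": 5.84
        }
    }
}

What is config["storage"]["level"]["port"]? False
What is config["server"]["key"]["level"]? 7.5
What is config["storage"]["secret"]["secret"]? True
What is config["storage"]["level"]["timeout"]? "0.0.0.0"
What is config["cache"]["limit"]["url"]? 10.0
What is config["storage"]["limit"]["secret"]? 4096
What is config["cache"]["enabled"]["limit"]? "eu-west-1"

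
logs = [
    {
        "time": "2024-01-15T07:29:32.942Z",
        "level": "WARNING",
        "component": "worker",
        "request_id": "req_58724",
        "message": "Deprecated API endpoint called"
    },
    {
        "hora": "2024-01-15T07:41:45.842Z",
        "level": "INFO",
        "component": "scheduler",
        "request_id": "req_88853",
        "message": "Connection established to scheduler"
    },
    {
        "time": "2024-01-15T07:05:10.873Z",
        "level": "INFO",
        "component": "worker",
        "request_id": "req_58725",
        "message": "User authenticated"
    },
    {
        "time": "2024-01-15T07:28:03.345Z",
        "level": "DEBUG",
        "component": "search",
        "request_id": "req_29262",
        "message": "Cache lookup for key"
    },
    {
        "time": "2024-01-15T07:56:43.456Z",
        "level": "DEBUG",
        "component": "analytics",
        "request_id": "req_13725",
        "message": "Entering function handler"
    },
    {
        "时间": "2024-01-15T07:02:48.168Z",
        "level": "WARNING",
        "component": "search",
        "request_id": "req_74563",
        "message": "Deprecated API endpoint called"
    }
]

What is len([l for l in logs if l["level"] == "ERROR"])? 0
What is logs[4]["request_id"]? "req_13725"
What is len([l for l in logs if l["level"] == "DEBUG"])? 2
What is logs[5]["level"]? "WARNING"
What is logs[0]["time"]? "2024-01-15T07:29:32.942Z"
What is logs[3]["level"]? "DEBUG"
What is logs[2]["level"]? "INFO"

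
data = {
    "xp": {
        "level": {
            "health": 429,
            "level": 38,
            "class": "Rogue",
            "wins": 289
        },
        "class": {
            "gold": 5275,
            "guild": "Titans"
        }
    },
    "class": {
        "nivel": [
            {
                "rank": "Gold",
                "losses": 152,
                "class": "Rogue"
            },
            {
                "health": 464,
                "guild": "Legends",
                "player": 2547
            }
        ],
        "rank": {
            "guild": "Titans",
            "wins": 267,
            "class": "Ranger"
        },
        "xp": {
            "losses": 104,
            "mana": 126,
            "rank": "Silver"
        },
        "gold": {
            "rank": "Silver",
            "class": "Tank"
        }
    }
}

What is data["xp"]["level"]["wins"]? 289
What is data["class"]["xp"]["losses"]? 104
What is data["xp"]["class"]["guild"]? "Titans"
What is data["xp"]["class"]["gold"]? 5275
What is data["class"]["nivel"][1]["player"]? 2547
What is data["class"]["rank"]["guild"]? "Titans"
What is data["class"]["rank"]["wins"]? 267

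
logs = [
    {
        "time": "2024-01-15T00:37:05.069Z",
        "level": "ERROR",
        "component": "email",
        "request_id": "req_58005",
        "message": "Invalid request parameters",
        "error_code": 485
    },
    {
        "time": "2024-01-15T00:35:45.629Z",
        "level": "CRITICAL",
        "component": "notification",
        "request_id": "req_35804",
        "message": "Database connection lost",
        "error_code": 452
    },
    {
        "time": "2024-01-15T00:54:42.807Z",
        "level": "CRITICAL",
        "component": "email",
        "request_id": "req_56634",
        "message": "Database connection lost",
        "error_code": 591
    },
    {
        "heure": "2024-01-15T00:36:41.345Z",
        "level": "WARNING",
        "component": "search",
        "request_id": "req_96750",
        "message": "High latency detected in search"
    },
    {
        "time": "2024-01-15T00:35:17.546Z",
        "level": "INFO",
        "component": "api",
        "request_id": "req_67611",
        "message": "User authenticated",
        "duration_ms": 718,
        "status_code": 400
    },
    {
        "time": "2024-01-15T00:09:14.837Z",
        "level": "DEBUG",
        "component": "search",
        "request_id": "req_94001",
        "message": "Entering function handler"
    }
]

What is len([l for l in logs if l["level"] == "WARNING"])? 1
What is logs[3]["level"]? "WARNING"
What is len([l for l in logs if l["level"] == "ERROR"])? 1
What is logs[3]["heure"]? "2024-01-15T00:36:41.345Z"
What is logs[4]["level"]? "INFO"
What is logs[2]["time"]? "2024-01-15T00:54:42.807Z"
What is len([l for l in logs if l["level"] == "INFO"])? 1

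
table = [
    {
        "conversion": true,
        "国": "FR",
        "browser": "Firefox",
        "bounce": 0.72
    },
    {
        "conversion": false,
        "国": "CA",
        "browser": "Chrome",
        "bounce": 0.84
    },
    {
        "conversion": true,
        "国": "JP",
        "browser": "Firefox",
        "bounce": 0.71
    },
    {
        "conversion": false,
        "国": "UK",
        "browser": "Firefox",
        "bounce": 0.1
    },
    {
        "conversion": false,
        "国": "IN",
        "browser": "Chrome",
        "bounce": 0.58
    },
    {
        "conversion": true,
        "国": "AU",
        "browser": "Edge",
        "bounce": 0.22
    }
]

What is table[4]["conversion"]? False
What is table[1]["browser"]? "Chrome"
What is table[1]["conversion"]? False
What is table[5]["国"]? "AU"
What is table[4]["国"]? "IN"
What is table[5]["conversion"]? True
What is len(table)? 6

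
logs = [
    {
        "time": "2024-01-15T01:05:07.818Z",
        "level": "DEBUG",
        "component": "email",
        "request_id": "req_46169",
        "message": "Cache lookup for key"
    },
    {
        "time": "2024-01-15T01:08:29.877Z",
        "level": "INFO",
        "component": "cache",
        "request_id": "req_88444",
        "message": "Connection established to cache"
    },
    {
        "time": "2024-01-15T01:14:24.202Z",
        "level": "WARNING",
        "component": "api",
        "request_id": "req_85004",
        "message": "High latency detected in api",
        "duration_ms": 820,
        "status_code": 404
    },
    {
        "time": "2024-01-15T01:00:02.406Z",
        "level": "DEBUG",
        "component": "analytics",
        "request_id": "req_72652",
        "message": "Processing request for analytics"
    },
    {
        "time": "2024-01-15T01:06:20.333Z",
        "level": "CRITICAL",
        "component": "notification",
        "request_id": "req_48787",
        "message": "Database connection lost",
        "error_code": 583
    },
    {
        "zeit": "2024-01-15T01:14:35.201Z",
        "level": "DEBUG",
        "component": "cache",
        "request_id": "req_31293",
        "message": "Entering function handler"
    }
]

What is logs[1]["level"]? "INFO"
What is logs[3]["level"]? "DEBUG"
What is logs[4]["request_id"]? "req_48787"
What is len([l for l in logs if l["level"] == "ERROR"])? 0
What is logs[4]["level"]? "CRITICAL"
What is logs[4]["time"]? "2024-01-15T01:06:20.333Z"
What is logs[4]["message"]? "Database connection lost"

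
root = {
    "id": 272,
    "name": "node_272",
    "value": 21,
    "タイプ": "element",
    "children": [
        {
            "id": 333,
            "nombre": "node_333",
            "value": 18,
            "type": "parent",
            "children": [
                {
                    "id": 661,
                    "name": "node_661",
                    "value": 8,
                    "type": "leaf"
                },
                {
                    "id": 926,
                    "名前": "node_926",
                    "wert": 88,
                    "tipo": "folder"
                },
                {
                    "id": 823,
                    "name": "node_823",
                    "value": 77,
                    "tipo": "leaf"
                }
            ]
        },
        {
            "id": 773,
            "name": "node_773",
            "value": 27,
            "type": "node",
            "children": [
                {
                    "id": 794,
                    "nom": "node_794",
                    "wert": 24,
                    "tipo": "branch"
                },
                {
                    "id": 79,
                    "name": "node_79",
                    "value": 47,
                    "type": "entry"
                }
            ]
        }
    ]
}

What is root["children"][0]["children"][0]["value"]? 8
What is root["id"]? 272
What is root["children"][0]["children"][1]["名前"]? "node_926"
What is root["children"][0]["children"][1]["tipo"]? "folder"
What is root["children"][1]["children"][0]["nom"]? "node_794"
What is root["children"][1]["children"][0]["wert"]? 24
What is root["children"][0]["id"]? 333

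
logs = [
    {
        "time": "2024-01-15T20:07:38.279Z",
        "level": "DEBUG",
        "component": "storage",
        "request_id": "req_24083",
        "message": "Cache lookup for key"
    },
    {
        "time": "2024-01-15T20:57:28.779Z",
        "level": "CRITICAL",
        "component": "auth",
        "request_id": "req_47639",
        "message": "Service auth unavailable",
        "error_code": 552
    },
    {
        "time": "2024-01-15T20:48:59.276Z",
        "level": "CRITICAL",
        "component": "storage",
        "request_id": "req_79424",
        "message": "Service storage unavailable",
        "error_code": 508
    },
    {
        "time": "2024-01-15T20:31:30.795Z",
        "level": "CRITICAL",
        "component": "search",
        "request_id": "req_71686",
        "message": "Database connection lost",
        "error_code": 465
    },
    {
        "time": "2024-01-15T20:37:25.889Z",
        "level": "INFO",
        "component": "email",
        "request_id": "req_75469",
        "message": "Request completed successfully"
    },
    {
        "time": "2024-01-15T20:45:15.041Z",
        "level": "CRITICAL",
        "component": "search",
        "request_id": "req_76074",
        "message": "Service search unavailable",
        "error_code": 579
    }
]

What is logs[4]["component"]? "email"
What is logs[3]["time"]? "2024-01-15T20:31:30.795Z"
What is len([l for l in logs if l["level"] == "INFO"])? 1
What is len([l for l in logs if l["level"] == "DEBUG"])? 1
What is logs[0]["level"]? "DEBUG"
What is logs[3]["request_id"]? "req_71686"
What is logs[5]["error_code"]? 579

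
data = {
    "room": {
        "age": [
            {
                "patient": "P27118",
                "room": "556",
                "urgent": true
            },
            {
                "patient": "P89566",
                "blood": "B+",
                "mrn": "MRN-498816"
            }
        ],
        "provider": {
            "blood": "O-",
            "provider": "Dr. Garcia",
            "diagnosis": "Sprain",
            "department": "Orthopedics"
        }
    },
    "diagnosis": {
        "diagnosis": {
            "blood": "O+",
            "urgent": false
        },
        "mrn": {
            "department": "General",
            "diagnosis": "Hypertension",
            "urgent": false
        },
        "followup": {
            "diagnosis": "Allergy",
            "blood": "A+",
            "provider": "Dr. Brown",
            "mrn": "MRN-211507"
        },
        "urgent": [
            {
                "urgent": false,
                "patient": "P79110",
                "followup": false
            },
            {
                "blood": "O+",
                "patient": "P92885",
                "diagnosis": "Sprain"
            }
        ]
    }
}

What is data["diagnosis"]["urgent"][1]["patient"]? "P92885"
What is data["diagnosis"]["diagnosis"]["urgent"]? False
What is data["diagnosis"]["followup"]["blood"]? "A+"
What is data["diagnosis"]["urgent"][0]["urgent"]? False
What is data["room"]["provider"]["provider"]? "Dr. Garcia"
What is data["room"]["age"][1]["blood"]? "B+"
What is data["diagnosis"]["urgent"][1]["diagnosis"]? "Sprain"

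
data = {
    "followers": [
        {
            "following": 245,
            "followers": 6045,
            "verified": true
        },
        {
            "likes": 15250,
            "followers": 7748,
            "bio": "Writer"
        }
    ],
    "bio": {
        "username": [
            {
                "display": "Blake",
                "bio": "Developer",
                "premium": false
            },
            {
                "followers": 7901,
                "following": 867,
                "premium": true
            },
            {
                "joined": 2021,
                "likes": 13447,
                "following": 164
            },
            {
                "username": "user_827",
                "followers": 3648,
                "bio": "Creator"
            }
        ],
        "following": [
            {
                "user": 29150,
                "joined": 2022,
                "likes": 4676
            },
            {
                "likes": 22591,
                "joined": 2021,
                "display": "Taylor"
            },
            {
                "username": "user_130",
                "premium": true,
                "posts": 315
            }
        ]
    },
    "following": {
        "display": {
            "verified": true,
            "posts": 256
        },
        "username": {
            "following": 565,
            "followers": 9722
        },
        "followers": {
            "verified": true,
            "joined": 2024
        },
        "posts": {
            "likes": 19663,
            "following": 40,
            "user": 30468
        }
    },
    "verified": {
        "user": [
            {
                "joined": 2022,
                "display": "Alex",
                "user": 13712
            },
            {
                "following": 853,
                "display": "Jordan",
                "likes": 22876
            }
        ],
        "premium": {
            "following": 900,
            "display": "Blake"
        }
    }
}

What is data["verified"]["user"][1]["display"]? "Jordan"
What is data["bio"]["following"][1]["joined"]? 2021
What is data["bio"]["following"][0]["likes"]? 4676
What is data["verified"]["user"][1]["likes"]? 22876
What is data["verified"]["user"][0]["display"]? "Alex"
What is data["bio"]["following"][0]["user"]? 29150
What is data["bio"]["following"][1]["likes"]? 22591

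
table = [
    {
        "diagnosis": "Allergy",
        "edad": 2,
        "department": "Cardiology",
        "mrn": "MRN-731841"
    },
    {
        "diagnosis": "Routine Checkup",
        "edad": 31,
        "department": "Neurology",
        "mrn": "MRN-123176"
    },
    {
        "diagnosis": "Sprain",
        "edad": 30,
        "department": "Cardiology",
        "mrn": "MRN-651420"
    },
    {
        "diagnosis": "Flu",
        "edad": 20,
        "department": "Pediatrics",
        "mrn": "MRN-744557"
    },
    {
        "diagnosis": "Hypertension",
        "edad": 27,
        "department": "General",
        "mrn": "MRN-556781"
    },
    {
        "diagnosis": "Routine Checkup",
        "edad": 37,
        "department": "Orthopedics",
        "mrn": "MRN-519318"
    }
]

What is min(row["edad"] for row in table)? 2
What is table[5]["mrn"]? "MRN-519318"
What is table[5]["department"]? "Orthopedics"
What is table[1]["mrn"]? "MRN-123176"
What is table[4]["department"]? "General"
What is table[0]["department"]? "Cardiology"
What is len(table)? 6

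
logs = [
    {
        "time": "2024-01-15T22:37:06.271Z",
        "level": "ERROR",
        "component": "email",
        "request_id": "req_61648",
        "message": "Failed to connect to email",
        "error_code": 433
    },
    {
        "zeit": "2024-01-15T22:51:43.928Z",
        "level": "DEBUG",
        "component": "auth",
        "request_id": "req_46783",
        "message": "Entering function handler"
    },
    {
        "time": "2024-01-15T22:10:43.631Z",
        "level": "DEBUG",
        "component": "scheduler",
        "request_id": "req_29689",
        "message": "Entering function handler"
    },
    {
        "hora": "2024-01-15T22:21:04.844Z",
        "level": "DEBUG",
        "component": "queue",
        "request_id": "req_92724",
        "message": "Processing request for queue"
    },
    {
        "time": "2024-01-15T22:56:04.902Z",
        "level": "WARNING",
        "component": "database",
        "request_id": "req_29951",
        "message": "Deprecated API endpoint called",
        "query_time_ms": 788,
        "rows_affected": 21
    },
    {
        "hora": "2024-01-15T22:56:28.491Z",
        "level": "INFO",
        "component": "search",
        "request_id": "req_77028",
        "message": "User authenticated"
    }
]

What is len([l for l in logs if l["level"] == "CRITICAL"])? 0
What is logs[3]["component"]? "queue"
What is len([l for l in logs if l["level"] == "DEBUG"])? 3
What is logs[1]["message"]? "Entering function handler"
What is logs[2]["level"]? "DEBUG"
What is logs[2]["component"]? "scheduler"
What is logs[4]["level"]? "WARNING"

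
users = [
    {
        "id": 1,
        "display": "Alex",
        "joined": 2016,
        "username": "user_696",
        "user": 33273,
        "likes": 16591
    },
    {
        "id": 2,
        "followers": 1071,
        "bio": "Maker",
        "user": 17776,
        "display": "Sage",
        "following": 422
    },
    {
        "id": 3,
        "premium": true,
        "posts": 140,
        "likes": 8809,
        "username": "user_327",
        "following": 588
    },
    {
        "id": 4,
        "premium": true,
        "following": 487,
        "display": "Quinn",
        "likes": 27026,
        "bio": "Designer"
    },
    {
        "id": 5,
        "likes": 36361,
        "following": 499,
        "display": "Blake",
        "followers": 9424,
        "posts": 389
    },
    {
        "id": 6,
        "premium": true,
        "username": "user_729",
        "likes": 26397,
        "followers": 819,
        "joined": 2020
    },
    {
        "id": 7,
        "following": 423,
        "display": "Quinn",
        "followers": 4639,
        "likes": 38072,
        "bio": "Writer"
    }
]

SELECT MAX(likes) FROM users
38072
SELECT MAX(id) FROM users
7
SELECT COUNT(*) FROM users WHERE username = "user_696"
1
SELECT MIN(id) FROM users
1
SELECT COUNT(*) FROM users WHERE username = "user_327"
1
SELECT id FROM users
[1, 2, 3, 4, 5, 6, 7]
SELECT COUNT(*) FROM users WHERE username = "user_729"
1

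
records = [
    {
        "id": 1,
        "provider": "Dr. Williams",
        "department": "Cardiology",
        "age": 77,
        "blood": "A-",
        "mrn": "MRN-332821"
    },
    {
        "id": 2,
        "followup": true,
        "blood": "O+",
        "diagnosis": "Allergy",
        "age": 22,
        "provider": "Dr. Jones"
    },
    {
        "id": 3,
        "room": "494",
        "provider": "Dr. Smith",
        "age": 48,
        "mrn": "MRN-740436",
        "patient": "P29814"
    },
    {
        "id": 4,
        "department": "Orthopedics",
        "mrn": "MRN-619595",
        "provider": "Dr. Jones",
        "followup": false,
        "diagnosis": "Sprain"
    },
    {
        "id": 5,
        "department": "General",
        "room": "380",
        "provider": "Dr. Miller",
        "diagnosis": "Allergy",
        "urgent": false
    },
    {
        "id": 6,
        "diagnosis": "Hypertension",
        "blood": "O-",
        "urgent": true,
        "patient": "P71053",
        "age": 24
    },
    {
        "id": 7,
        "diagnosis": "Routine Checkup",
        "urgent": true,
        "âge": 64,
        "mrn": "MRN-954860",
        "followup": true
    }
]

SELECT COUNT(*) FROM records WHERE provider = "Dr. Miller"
1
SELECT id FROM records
[1, 2, 3, 4, 5, 6, 7]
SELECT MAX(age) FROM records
77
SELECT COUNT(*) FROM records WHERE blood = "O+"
1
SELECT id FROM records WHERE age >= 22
[1, 2, 3, 6]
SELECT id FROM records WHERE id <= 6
[1, 2, 3, 4, 5, 6]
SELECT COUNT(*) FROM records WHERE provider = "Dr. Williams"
1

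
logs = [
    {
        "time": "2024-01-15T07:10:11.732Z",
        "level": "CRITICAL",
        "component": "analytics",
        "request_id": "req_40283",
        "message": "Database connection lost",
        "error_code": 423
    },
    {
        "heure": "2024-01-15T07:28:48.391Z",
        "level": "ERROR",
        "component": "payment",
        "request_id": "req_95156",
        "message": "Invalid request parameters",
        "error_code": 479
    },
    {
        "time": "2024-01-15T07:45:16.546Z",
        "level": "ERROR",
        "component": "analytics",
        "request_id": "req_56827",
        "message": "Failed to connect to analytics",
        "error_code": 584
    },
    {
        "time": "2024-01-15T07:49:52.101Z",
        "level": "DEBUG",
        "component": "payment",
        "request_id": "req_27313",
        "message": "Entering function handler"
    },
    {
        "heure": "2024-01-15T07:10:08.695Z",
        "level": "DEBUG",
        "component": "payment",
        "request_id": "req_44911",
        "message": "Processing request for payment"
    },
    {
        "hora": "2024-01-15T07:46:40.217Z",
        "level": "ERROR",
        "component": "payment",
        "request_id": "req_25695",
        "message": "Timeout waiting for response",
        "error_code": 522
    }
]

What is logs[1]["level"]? "ERROR"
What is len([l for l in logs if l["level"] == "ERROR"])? 3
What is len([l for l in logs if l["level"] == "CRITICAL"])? 1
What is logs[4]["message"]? "Processing request for payment"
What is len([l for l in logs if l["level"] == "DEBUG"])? 2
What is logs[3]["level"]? "DEBUG"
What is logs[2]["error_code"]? 584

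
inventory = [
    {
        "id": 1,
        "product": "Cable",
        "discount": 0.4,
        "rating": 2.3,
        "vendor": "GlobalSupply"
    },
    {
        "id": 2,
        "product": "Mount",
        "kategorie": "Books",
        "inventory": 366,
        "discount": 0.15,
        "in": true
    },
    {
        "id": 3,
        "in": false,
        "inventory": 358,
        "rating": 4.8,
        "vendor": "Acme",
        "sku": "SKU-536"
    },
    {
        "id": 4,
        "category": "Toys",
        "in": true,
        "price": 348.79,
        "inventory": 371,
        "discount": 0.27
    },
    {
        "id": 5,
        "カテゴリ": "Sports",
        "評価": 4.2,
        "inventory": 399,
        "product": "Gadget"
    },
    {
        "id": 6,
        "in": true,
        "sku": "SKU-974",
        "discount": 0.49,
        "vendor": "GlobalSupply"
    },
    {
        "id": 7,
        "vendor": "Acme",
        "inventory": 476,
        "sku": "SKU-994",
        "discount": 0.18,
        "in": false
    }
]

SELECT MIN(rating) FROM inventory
2.3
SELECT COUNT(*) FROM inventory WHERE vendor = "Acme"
2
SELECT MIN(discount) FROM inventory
0.15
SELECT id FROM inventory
[1, 2, 3, 4, 5, 6, 7]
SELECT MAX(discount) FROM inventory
0.49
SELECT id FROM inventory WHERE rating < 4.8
[1]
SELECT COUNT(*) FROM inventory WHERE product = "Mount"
1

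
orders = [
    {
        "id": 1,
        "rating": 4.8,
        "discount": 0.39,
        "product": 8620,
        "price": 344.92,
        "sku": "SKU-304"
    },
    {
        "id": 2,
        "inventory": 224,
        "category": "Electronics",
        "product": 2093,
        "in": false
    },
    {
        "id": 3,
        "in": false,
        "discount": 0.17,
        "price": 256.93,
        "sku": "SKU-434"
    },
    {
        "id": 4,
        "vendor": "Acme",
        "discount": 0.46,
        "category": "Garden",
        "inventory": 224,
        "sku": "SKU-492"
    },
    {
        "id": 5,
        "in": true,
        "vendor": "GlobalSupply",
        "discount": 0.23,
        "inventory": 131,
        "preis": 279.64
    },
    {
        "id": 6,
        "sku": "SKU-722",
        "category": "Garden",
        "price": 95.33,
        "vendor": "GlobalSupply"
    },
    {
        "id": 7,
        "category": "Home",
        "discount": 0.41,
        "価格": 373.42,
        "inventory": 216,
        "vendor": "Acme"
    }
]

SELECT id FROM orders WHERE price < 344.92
[3, 6]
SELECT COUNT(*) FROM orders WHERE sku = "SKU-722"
1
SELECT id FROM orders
[1, 2, 3, 4, 5, 6, 7]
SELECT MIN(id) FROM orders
1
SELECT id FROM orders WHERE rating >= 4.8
[1]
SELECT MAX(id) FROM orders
7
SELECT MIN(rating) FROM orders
4.8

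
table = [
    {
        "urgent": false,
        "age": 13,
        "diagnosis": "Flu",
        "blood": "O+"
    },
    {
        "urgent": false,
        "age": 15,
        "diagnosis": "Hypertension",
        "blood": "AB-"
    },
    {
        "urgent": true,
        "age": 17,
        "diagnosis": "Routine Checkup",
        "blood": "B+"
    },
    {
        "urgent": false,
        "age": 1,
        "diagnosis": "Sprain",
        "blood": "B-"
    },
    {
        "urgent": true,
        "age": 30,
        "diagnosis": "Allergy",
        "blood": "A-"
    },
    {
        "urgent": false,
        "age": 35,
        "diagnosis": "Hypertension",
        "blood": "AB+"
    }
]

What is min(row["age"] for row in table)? 1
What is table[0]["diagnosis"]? "Flu"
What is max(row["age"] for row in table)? 35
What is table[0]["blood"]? "O+"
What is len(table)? 6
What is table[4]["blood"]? "A-"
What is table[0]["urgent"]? False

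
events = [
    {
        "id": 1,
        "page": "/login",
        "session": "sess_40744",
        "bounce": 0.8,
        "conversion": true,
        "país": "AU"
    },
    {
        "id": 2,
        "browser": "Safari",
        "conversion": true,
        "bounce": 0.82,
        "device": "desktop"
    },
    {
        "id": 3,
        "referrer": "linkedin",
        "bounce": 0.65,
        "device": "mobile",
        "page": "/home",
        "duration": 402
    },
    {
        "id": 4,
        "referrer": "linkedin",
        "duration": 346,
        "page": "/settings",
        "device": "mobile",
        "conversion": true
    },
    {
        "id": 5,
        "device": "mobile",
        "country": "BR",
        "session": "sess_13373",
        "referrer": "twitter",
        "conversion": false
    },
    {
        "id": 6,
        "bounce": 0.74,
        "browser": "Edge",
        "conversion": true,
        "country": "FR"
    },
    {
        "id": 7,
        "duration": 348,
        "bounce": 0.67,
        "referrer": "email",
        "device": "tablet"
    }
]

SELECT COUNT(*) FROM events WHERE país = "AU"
1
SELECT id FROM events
[1, 2, 3, 4, 5, 6, 7]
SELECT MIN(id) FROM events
1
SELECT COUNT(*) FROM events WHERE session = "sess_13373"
1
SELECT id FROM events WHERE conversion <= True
[1, 2, 4, 5, 6]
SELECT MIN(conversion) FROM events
False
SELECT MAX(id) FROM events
7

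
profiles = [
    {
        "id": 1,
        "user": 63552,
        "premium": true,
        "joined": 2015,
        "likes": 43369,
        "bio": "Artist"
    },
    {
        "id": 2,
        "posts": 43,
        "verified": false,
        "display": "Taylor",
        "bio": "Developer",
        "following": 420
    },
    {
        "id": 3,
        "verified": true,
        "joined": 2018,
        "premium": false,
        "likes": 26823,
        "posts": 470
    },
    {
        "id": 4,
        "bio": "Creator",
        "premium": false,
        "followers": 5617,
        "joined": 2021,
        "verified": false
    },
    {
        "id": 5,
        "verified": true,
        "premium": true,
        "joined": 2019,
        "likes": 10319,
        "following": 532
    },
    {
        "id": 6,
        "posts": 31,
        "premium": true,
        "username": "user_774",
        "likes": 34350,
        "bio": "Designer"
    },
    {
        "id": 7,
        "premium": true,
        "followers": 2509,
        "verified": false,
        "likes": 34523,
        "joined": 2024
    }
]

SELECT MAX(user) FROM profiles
63552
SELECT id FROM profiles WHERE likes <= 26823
[3, 5]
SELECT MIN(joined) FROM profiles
2015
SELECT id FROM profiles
[1, 2, 3, 4, 5, 6, 7]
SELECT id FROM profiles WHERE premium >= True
[1, 5, 6, 7]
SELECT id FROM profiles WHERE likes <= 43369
[1, 3, 5, 6, 7]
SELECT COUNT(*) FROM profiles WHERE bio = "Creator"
1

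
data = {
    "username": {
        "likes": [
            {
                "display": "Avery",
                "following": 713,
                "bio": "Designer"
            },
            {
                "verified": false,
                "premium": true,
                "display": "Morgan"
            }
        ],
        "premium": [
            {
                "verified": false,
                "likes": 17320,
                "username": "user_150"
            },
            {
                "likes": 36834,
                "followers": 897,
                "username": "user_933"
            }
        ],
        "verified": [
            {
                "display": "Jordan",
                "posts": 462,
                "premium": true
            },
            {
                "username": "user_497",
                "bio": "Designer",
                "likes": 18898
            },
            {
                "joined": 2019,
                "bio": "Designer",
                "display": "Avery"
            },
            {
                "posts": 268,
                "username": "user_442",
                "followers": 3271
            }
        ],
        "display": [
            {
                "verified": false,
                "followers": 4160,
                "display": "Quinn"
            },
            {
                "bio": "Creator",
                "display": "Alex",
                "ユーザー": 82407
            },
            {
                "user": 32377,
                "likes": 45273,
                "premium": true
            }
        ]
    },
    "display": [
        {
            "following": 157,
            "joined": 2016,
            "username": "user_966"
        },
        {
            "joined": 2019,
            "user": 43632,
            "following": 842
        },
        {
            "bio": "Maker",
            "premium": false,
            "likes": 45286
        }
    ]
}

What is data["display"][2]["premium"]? False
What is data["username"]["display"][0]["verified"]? False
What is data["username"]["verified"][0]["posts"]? 462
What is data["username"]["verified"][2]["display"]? "Avery"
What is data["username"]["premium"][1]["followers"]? 897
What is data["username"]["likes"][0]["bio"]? "Designer"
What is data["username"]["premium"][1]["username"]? "user_933"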